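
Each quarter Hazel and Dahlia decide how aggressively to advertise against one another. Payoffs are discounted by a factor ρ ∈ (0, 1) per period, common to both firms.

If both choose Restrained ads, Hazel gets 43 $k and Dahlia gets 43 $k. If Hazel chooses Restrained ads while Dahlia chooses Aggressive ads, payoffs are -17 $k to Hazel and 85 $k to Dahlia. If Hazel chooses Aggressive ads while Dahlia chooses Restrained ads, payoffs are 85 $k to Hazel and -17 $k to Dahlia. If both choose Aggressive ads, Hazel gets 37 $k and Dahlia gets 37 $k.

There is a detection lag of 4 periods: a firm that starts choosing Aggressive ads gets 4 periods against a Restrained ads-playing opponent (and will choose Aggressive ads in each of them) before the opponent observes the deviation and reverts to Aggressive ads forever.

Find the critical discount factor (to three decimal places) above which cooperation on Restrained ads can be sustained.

Deviating for the 4 undetected periods gains 85−43 = 42 per period over cooperation, then loses 43−37 = 6 per period forever once punishment starts.
Gain: 42(1 + ρ + … + ρ^3); loss: 6·ρ^4/(1−ρ).
No profitable deviation ⇔ 42(1−ρ^4) ≤ 6·ρ^4, i.e. ρ^4 ≥ 42/(42+6) = 7/8.
Hence ρ ≥ (7/8)^(1/4) ≈ 0.967.

0.967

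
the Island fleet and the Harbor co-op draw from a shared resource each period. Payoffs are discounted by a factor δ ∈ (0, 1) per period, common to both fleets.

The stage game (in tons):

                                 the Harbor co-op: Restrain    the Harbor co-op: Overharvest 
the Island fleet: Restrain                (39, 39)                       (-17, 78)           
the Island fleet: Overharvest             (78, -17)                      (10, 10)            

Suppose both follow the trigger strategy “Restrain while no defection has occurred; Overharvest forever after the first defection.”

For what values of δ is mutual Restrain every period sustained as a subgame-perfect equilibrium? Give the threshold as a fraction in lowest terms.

39/(1−δ) ≥ 78 + 10δ/(1−δ)
39 ≥ 78 − 68δ
δ ≥ 39/68.

39/68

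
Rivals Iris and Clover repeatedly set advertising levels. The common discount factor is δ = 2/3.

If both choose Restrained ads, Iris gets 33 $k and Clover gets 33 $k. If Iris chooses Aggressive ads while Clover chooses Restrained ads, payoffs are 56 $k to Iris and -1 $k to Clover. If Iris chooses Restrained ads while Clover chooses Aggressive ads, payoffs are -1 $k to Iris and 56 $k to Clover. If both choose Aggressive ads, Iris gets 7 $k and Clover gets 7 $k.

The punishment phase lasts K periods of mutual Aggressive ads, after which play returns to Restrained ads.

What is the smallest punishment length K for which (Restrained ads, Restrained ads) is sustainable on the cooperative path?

2

No profitable deviation requires (33−7)(δ+…+δ^K) ≥ 56−33, i.e. δ+…+δ^K ≥ 23/26 ≈ 0.8846.
With δ = 2/3, the partial sums are K=1: 0.6667, K=2: 1.1111.
K = 2 is the first length at which the sum reaches 0.8846.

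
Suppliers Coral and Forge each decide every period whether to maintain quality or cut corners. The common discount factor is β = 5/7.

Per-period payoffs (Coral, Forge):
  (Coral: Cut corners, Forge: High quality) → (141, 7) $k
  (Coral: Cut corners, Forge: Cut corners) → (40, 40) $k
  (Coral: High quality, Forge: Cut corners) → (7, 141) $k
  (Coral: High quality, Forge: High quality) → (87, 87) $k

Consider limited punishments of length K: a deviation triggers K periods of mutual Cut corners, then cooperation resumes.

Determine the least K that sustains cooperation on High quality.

No profitable deviation requires (87−40)(β+…+β^K) ≥ 141−87, i.e. β+…+β^K ≥ 54/47 ≈ 1.1489.
With β = 5/7, the partial sums are K=1: 0.7143, K=2: 1.2245.
K = 2 is the first length at which the sum reaches 1.1489.

2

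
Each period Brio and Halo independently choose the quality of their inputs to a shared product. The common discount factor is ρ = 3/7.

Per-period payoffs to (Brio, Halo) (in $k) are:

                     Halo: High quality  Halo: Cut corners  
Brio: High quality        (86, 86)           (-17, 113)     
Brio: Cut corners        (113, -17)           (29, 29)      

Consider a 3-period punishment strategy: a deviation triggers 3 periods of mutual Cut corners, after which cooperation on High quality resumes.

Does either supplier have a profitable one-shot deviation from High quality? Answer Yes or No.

No

IC: ρ+…+ρ^3 ≥ (113−86)/(86−29) = 9/19.
At ρ = 3/7: partial sum = 0.6910 ≥ 0.4737. Cooperation sustainable.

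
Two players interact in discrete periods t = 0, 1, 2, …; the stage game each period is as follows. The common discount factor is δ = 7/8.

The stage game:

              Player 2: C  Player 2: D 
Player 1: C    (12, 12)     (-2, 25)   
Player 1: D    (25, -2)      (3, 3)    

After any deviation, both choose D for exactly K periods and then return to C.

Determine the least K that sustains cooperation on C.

2

No profitable deviation requires (12−3)(δ+…+δ^K) ≥ 25−12, i.e. δ+…+δ^K ≥ 13/9 ≈ 1.4444.
With δ = 7/8, the partial sums are K=1: 0.8750, K=2: 1.6406.
K = 2 is the first length at which the sum reaches 1.4444.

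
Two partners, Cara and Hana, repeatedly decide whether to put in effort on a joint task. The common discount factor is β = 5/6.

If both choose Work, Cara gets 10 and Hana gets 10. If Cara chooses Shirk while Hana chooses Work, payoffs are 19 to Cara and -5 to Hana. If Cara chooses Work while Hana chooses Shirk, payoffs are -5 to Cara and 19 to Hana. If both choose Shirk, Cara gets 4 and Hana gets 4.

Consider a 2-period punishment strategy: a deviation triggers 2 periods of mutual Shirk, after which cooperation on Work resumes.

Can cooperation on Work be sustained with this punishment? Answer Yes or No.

Yes

Comparing payoff streams over the 3 periods until play realigns: cooperate → 10(1+β+…+β^2); deviate → 19 + 4(β+…+β^2).
Cooperation is sustained iff (10−4)(β+…+β^2) ≥ 19−10.
β+…+β^2 = 5/6·(1−(5/6)^2)/(1−5/6) = 1.5278, and (19−10)/(10−4) = 1.5000.
1.5278 ≥ 1.5000, so cooperation is sustainable.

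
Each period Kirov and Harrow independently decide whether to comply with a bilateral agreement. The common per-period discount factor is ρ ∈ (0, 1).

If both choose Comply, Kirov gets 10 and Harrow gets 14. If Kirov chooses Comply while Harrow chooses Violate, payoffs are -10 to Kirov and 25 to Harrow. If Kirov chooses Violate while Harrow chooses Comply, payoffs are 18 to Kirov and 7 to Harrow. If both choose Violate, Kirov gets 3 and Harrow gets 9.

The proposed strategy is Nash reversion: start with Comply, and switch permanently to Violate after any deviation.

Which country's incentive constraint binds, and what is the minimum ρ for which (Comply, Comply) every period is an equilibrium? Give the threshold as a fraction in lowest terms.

Kirov: cooperation gives 10 each period; deviation gives 18 once then 3 forever.
  10/(1−ρ) ≥ 18 + 3ρ/(1−ρ) ⇒ ρ ≥ 8/15.
Harrow: cooperation gives 14 each period; deviation gives 25 once then 9 forever.
  ρ ≥ 11/16.
Both must hold, so the binding constraint is Harrow's: ρ ≥ 11/16.

Harrow; ρ ≥ 11/16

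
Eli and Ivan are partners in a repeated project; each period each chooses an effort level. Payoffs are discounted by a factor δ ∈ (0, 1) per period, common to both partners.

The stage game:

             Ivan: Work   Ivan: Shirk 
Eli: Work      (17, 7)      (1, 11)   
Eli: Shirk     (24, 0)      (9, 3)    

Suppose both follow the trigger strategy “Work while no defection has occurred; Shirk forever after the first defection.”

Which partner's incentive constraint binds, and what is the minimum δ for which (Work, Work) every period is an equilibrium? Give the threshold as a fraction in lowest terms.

Ivan; δ ≥ 1/2

Eli's threshold: (24−17)/(24−9) = 7/15.
Ivan's threshold: (11−7)/(11−3) = 1/2.
7/15 < 1/2, so Ivan binds and δ* = 1/2.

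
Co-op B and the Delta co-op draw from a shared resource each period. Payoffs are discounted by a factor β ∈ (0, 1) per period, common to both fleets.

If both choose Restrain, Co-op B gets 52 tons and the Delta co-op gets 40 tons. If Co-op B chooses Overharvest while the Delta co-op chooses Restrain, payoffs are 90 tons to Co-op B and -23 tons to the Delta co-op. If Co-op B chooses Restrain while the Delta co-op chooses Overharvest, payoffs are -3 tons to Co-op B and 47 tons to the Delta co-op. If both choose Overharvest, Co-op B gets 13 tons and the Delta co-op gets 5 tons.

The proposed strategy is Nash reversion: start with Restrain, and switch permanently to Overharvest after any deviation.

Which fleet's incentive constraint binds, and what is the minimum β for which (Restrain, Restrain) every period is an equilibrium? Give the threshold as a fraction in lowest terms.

Co-op B's threshold: (90−52)/(90−13) = 38/77.
the Delta co-op's threshold: (47−40)/(47−5) = 1/6.
38/77 > 1/6, so Co-op B binds and β* = 38/77.

Co-op B; β ≥ 38/77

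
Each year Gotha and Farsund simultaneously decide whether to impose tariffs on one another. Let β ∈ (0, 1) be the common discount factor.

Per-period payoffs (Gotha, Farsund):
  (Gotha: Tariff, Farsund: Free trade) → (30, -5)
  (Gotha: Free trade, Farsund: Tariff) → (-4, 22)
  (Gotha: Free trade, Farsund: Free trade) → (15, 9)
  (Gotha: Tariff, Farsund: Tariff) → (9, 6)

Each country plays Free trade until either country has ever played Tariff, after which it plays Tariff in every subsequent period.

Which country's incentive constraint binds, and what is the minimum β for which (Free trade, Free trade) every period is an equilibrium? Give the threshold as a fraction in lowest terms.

Farsund; β ≥ 13/16

Gotha's threshold: (30−15)/(30−9) = 5/7.
Farsund's threshold: (22−9)/(22−6) = 13/16.
5/7 < 13/16, so Farsund binds and β* = 13/16.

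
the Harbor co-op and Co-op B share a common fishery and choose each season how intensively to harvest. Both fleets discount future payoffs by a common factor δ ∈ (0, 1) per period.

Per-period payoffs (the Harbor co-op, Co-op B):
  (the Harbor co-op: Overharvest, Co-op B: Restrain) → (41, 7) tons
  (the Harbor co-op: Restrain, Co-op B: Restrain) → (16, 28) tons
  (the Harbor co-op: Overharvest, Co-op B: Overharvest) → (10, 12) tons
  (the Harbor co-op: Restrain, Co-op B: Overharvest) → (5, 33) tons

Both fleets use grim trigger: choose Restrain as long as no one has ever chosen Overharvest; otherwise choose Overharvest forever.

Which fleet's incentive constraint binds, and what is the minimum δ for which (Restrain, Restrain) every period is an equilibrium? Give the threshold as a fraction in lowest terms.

the Harbor co-op: cooperation gives 16 each period; deviation gives 41 once then 10 forever.
  16/(1−δ) ≥ 41 + 10δ/(1−δ) ⇒ δ ≥ 25/31.
Co-op B: cooperation gives 28 each period; deviation gives 33 once then 12 forever.
  δ ≥ 5/21.
Both must hold, so the binding constraint is the Harbor co-op's: δ ≥ 25/31.

the Harbor co-op; δ ≥ 25/31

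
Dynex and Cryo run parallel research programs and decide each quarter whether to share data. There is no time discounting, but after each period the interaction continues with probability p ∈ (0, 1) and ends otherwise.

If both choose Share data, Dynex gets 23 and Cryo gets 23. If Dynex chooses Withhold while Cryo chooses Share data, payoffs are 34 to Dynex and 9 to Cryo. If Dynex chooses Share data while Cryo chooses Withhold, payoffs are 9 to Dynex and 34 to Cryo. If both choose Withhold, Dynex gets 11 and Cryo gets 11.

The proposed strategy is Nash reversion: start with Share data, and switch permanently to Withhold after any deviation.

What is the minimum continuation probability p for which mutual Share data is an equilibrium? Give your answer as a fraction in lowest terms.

With no time discounting, the continuation probability p plays the role of the discount factor.
Grim-trigger IC: 23/(1−p) ≥ 34 + 11p/(1−p) ⇒ p ≥ (34−23)/(34−11) = 11/23.

11/23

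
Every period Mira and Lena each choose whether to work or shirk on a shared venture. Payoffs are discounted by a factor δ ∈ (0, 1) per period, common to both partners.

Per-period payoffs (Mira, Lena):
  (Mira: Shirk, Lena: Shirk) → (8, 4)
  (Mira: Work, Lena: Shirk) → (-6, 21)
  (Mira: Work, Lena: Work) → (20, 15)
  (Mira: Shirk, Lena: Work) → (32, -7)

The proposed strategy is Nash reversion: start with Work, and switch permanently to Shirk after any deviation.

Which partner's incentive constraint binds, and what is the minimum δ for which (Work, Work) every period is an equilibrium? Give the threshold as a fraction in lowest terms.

Mira: cooperation gives 20 each period; deviation gives 32 once then 8 forever.
  20/(1−δ) ≥ 32 + 8δ/(1−δ) ⇒ δ ≥ 12/24 = 1/2.
Lena: cooperation gives 15 each period; deviation gives 21 once then 4 forever.
  δ ≥ 6/17.
Both must hold, so the binding constraint is Mira's: δ ≥ 1/2.

Mira; δ ≥ 1/2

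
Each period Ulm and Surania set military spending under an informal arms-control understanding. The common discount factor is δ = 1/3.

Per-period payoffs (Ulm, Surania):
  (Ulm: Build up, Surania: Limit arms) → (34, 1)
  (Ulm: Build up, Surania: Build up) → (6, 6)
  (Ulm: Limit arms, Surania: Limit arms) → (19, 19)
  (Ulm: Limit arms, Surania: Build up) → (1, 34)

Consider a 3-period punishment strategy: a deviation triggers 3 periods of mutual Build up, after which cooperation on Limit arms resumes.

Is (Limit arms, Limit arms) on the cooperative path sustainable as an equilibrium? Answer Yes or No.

Comparing payoff streams over the 4 periods until play realigns: cooperate → 19(1+δ+…+δ^3); deviate → 34 + 6(δ+…+δ^3).
Cooperation is sustained iff (19−6)(δ+…+δ^3) ≥ 34−19.
δ+…+δ^3 = 1/3·(1−(1/3)^3)/(1−1/3) = 0.4815, and (34−19)/(19−6) = 1.1538.
0.4815 < 1.1538, so cooperation is not sustainable.

No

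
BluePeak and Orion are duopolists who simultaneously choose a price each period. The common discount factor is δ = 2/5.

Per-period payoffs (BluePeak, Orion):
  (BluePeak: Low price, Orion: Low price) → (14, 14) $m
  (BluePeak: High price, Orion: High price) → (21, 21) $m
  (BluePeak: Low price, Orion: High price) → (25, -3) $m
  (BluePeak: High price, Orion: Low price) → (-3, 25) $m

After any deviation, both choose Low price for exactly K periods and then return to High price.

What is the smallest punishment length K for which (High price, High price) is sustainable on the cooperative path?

3

IC: δ(1−δ^K)/(1−δ) ≥ (25−21)/(21−14) = 4/7.
With δ = 2/5: need 1 − δ^K ≥ 4/7·(1−2/5)/(2/5), i.e. δ^K ≤ 0.1429.
Since (2/5)^2 = 0.1600 and (2/5)^3 = 0.0640, the smallest such K is 3.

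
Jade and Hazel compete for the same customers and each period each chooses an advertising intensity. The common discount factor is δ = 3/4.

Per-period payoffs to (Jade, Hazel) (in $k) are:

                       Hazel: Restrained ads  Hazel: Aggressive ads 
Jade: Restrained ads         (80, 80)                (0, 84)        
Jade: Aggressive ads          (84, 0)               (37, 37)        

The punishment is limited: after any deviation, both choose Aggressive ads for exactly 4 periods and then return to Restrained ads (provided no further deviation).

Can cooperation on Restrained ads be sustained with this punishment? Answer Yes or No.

A one-shot deviation gives 84 now, then 37 for 4 periods, then back to 80.
Gain from deviating: (84−80) today; loss: (80−37) in each of the next 4 periods.
No-deviation condition: (80−37)(δ+…+δ^4) ≥ 84−80, i.e. δ+…+δ^4 ≥ 4/43.
At δ = 3/4: δ+…+δ^4 = 2.0508 ≥ 0.0930.
So cooperation is sustainable.

Yes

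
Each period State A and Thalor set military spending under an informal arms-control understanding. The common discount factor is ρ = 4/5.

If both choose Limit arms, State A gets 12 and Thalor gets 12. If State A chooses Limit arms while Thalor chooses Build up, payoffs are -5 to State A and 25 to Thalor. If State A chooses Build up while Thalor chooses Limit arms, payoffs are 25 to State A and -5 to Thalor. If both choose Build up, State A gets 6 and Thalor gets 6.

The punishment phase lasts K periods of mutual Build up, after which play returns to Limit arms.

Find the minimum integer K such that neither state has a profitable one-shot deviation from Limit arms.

4

Need Σ_{k=1}^{K} ρ^k ≥ (25−12)/(12−6) = 2.1667 at ρ = 4/5.
At K = 3 the sum is 1.9520 < 2.1667; at K = 4 it is 2.3616 ≥ 2.1667.
So the minimum punishment length is K = 4.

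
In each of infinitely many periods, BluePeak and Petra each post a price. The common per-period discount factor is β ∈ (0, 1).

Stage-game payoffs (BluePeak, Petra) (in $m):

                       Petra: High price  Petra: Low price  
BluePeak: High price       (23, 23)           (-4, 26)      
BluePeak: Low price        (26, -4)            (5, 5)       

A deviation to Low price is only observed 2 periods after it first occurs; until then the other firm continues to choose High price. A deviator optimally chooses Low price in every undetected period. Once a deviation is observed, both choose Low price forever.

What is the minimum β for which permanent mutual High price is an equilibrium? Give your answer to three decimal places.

0.378

Deviating for the 2 undetected periods gains 26−23 = 3 per period over cooperation, then loses 23−5 = 18 per period forever once punishment starts.
Gain: 3(1 + β + … + β^1); loss: 18·β^2/(1−β).
No profitable deviation ⇔ 3(1−β^2) ≤ 18·β^2, i.e. β^2 ≥ 3/(3+18) = 1/7.
Hence β ≥ (1/7)^(1/2) ≈ 0.378.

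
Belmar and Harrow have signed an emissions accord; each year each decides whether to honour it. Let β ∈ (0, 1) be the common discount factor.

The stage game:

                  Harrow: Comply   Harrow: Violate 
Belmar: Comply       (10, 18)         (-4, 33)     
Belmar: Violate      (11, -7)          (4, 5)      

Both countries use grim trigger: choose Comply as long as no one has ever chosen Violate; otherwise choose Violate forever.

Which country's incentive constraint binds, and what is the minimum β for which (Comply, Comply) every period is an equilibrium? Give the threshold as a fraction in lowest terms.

Belmar: cooperation gives 10 each period; deviation gives 11 once then 4 forever.
  10/(1−β) ≥ 11 + 4β/(1−β) ⇒ β ≥ 1/7.
Harrow: cooperation gives 18 each period; deviation gives 33 once then 5 forever.
  β ≥ 15/28.
Both must hold, so the binding constraint is Harrow's: β ≥ 15/28.

Harrow; β ≥ 15/28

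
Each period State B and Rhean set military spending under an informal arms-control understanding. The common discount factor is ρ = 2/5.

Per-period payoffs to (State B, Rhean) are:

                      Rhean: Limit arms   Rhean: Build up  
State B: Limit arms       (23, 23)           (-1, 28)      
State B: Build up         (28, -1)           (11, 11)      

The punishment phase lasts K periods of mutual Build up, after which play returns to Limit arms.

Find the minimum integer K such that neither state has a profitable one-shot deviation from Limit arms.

No profitable deviation requires (23−11)(ρ+…+ρ^K) ≥ 28−23, i.e. ρ+…+ρ^K ≥ 5/12 ≈ 0.4167.
With ρ = 2/5, the partial sums are K=1: 0.4000, K=2: 0.5600.
K = 2 is the first length at which the sum reaches 0.4167.

2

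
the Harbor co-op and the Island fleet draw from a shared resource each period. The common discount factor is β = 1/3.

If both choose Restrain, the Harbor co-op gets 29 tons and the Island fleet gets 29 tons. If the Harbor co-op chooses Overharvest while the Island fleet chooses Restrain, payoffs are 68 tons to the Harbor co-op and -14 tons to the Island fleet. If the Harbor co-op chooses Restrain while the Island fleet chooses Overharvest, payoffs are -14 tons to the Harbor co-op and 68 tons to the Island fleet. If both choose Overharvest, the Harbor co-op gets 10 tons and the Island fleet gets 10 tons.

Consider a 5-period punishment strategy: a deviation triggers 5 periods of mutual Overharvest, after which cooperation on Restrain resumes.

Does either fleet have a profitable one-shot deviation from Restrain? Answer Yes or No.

Comparing payoff streams over the 6 periods until play realigns: cooperate → 29(1+β+…+β^5); deviate → 68 + 10(β+…+β^5).
Cooperation is sustained iff (29−10)(β+…+β^5) ≥ 68−29.
β+…+β^5 = 1/3·(1−(1/3)^5)/(1−1/3) = 0.4979, and (68−29)/(29−10) = 2.0526.
0.4979 < 2.0526, so cooperation is not sustainable.

Yes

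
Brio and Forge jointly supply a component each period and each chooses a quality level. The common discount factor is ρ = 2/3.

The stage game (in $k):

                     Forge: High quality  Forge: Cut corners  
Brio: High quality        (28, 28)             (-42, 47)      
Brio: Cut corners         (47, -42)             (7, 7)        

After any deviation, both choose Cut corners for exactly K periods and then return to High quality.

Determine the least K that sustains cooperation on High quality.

2

IC: ρ(1−ρ^K)/(1−ρ) ≥ (47−28)/(28−7) = 19/21.
With ρ = 2/3: need 1 − ρ^K ≥ 19/21·(1−2/3)/(2/3), i.e. ρ^K ≤ 0.5476.
Since (2/3)^1 = 0.6667 and (2/3)^2 = 0.4444, the smallest such K is 2.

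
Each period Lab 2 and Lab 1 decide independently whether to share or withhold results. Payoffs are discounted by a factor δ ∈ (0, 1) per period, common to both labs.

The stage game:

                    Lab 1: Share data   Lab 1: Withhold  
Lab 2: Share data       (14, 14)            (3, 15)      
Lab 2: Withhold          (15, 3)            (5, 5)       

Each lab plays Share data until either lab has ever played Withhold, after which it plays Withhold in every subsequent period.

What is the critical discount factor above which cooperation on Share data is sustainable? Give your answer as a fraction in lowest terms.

1/10

Cooperation forever yields 14 each period: 14/(1−δ).
Deviating yields 15 once, then 5 forever: 15 + 5δ/(1−δ).
No profitable deviation requires 14/(1−δ) ≥ 15 + 5δ/(1−δ).
Multiplying by (1−δ): 14 ≥ 15(1−δ) + 5δ = 15 − 10δ.
So 10δ ≥ 1, i.e. δ ≥ 1/10.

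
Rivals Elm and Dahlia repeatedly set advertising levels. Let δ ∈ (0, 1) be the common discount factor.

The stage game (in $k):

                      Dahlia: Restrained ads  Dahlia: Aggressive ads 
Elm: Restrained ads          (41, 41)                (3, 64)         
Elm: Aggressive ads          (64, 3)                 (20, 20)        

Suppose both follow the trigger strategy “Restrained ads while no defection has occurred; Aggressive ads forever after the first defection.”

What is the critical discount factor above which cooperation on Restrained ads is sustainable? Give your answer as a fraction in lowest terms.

Under grim trigger the critical discount factor is (T−C)/(T−P) with T = 64, C = 41, P = 20.
δ* = (64−41)/(64−20) = 23/44.

23/44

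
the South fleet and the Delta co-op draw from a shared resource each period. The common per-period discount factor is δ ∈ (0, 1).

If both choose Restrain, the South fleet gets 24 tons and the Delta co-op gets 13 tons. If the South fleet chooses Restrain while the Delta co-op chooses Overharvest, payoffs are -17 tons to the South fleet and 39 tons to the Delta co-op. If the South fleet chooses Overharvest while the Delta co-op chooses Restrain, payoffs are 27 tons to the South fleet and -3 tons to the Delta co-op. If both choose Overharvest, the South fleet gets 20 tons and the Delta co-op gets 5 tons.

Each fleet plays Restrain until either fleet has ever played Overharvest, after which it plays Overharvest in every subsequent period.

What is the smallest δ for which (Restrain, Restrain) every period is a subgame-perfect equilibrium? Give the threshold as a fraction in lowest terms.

the South fleet: cooperation gives 24 each period; deviation gives 27 once then 20 forever.
  24/(1−δ) ≥ 27 + 20δ/(1−δ) ⇒ δ ≥ 3/7.
the Delta co-op: cooperation gives 13 each period; deviation gives 39 once then 5 forever.
  δ ≥ 26/34 = 13/17.
Both must hold, so the binding constraint is the Delta co-op's: δ ≥ 13/17.

13/17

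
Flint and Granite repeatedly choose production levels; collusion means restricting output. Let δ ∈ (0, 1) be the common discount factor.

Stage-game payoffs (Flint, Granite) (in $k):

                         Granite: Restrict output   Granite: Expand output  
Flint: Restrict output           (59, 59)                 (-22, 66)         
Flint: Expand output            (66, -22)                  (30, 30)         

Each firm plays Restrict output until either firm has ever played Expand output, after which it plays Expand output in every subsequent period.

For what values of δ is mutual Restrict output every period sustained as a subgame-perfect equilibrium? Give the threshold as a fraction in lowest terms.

7/36

Cooperation forever yields 59 each period: 59/(1−δ).
Deviating yields 66 once, then 30 forever: 66 + 30δ/(1−δ).
No profitable deviation requires 59/(1−δ) ≥ 66 + 30δ/(1−δ).
Multiplying by (1−δ): 59 ≥ 66(1−δ) + 30δ = 66 − 36δ.
So 36δ ≥ 7, i.e. δ ≥ 7/36.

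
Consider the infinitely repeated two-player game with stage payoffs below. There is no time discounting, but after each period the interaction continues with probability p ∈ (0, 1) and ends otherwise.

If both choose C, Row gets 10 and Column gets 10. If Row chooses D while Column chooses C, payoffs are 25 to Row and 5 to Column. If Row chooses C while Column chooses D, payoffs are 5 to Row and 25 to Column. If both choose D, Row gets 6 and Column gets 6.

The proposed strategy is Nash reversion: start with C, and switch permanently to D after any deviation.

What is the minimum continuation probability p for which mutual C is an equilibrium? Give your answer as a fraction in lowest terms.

15/19

With no time discounting, the continuation probability p plays the role of the discount factor.
Grim-trigger IC: 10/(1−p) ≥ 25 + 6p/(1−p) ⇒ p ≥ (25−10)/(25−6) = 15/19.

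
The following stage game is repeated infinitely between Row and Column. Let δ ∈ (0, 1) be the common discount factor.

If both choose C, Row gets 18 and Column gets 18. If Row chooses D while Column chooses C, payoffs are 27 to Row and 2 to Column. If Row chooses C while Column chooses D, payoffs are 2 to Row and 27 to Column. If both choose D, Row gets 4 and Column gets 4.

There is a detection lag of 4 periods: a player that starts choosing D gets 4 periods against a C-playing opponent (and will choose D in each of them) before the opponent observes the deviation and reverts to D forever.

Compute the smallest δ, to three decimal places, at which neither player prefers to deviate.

0.791

The best deviation is to choose D for all 4 undetected periods, earning 27 each, then 4 forever once detected.
Deviation value: 27(1−δ^4)/(1−δ) + 4δ^4/(1−δ); cooperation value: 18/(1−δ).
IC: 18 ≥ 27(1−δ^4) + 4δ^4 = 27 − 23δ^4.
So δ^4 ≥ 9/23, giving δ ≥ (9/23)^(1/4) ≈ 0.791.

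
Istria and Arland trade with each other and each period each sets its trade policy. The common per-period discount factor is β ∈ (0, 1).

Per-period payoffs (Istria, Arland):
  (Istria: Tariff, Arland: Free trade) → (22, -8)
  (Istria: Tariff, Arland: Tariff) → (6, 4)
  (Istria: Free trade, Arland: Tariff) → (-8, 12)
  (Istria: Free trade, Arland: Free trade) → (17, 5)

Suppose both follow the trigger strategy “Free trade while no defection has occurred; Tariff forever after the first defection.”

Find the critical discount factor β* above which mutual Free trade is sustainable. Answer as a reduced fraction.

Istria: cooperation gives 17 each period; deviation gives 22 once then 6 forever.
  17/(1−β) ≥ 22 + 6β/(1−β) ⇒ β ≥ 5/16.
Arland: cooperation gives 5 each period; deviation gives 12 once then 4 forever.
  β ≥ 7/8.
Both must hold, so the binding constraint is Arland's: β ≥ 7/8.

7/8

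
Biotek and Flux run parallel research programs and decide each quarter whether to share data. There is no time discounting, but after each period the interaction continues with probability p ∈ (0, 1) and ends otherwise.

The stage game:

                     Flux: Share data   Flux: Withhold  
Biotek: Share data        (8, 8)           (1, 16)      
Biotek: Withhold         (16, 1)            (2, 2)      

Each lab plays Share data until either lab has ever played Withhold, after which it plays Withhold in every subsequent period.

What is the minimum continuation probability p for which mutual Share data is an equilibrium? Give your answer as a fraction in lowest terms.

4/7

Expected cooperation value is 8 + p·8 + p²·8 + … = 8/(1−p); deviation gives 16 + p·2/(1−p).
8 ≥ 16(1−p) + 2p ⇒ 14p ≥ 8 ⇒ p ≥ 8/14 = 4/7.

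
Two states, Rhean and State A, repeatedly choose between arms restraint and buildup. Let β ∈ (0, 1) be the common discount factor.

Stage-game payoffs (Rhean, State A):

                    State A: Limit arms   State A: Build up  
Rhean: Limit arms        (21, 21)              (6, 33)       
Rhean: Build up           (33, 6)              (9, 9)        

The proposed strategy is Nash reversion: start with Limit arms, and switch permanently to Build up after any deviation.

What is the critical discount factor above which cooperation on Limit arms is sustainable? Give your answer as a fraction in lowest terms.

Cooperation forever yields 21 each period: 21/(1−β).
Deviating yields 33 once, then 9 forever: 33 + 9β/(1−β).
No profitable deviation requires 21/(1−β) ≥ 33 + 9β/(1−β).
Multiplying by (1−β): 21 ≥ 33(1−β) + 9β = 33 − 24β.
So 24β ≥ 12, i.e. β ≥ 12/24 = 1/2.

1/2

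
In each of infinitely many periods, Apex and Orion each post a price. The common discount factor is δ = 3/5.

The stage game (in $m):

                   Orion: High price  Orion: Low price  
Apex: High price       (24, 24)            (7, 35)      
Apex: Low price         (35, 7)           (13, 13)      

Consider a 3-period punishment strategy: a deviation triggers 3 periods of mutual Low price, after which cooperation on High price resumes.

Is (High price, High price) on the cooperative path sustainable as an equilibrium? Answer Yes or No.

A one-shot deviation gives 35 now, then 13 for 3 periods, then back to 24.
Gain from deviating: (35−24) today; loss: (24−13) in each of the next 3 periods.
No-deviation condition: (24−13)(δ+…+δ^3) ≥ 35−24, i.e. δ+…+δ^3 ≥ 1.
At δ = 3/5: δ+…+δ^3 = 1.1760 ≥ 1.0000.
So cooperation is sustainable.

Yes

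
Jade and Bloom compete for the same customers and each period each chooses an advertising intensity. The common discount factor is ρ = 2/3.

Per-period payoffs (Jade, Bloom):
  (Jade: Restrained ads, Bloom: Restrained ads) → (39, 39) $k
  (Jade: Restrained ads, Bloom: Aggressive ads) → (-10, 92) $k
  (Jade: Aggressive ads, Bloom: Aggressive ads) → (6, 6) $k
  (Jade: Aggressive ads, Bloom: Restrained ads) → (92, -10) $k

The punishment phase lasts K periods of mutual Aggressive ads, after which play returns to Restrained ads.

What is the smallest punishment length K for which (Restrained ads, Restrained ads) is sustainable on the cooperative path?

5

IC: ρ(1−ρ^K)/(1−ρ) ≥ (92−39)/(39−6) = 53/33.
With ρ = 2/3: need 1 − ρ^K ≥ 53/33·(1−2/3)/(2/3), i.e. ρ^K ≤ 0.1970.
Since (2/3)^4 = 0.1975 and (2/3)^5 = 0.1317, the smallest such K is 5.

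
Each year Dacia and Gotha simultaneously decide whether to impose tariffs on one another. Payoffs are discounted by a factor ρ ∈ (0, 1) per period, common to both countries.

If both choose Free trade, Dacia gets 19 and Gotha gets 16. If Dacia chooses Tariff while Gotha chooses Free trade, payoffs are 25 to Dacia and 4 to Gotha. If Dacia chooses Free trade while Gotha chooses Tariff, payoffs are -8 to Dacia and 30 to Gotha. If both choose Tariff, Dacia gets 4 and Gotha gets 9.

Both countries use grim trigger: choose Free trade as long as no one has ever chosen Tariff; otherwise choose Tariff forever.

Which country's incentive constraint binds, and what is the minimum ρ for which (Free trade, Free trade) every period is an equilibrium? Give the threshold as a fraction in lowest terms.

Gotha; ρ ≥ 2/3

For Dacia: deviation gain 25−19 = 6, per-period punishment loss 19−4 = 15. IC gives ρ ≥ 6/21 = 2/7.
For Gotha: gain 14, loss 7 per period, so ρ ≥ 14/21 = 2/3.
The tighter constraint is Gotha's, so cooperation needs ρ ≥ 2/3.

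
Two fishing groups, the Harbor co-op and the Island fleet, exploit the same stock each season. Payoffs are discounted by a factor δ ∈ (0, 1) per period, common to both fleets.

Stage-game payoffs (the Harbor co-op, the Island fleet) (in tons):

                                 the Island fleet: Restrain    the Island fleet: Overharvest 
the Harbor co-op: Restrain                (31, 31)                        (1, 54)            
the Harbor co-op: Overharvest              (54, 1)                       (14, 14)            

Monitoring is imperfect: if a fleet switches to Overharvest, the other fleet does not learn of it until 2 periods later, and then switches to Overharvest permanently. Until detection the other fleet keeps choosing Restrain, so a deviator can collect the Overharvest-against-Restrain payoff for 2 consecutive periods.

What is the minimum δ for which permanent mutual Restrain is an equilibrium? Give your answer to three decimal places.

0.758

Deviating for the 2 undetected periods gains 54−31 = 23 per period over cooperation, then loses 31−14 = 17 per period forever once punishment starts.
Gain: 23(1 + δ + … + δ^1); loss: 17·δ^2/(1−δ).
No profitable deviation ⇔ 23(1−δ^2) ≤ 17·δ^2, i.e. δ^2 ≥ 23/(23+17) = 23/40.
Hence δ ≥ (23/40)^(1/2) ≈ 0.758.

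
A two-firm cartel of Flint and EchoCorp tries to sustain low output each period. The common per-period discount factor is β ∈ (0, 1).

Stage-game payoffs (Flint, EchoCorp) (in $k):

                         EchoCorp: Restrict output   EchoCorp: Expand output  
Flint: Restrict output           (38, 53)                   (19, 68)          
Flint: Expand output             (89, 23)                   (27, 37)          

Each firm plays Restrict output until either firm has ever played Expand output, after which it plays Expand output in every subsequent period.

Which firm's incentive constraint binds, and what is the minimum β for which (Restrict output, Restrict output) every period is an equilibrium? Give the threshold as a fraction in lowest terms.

Flint's threshold: (89−38)/(89−27) = 51/62.
EchoCorp's threshold: (68−53)/(68−37) = 15/31.
51/62 > 15/31, so Flint binds and β* = 51/62.

Flint; β ≥ 51/62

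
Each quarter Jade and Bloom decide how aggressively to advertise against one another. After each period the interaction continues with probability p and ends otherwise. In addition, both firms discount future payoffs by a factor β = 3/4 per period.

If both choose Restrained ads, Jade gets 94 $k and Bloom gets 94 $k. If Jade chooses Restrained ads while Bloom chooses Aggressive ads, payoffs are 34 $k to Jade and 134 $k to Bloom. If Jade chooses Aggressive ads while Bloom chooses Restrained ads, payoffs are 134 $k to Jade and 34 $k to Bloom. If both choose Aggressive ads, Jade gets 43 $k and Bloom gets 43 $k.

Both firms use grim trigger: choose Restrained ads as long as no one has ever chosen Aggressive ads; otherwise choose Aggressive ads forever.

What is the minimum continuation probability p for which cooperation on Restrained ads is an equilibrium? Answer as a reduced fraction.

With continuation probability p and discount β, the effective per-period discount factor is βp.
Grim-trigger IC: βp ≥ (134−94)/(134−43) = 40/91.
So p ≥ (40/91)/(3/4) = 160/273.

160/273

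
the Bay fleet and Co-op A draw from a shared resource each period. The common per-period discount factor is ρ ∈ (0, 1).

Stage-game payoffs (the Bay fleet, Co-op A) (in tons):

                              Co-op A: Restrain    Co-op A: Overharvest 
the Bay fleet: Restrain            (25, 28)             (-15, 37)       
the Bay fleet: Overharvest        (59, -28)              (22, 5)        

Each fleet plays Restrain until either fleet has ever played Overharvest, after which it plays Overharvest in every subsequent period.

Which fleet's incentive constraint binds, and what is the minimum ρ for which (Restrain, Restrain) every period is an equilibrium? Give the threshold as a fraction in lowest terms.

the Bay fleet; ρ ≥ 34/37

For the Bay fleet: deviation gain 59−25 = 34, per-period punishment loss 25−22 = 3. IC gives ρ ≥ 34/37.
For Co-op A: gain 9, loss 23 per period, so ρ ≥ 9/32.
The tighter constraint is the Bay fleet's, so cooperation needs ρ ≥ 34/37.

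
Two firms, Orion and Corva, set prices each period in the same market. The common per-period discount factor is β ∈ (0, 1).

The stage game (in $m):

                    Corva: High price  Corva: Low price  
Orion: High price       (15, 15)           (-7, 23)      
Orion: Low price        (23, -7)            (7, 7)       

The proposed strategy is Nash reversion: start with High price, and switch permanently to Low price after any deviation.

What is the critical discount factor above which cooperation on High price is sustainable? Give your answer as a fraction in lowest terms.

1/2

15/(1−β) ≥ 23 + 7β/(1−β)
15 ≥ 23 − 16β
β ≥ 8/16 = 1/2.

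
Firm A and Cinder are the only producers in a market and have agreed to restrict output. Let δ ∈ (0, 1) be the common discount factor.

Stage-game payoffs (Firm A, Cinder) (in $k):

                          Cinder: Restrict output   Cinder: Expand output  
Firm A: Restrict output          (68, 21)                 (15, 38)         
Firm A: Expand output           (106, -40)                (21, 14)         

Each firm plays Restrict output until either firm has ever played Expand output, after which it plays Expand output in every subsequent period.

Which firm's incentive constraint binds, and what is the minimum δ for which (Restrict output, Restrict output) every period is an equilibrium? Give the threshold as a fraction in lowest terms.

Cinder; δ ≥ 17/24

Firm A: cooperation gives 68 each period; deviation gives 106 once then 21 forever.
  68/(1−δ) ≥ 106 + 21δ/(1−δ) ⇒ δ ≥ 38/85.
Cinder: cooperation gives 21 each period; deviation gives 38 once then 14 forever.
  δ ≥ 17/24.
Both must hold, so the binding constraint is Cinder's: δ ≥ 17/24.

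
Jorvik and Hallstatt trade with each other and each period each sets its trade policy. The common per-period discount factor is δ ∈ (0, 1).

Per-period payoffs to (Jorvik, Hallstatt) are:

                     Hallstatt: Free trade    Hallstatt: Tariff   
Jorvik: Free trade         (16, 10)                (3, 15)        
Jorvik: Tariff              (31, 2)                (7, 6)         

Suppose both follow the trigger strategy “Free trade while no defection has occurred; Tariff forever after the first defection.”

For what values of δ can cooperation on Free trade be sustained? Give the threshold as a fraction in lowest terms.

5/8

Jorvik's threshold: (31−16)/(31−7) = 5/8.
Hallstatt's threshold: (15−10)/(15−6) = 5/9.
5/8 > 5/9, so Jorvik binds and δ* = 5/8.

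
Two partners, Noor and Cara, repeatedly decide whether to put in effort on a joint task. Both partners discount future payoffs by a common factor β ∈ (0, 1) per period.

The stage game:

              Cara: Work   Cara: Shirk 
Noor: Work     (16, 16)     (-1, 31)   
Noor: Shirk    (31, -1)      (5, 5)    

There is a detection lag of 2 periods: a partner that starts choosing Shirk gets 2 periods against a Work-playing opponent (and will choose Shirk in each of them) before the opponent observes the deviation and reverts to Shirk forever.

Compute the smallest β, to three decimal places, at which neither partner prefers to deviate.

0.760

Deviating for the 2 undetected periods gains 31−16 = 15 per period over cooperation, then loses 16−5 = 11 per period forever once punishment starts.
Gain: 15(1 + β + … + β^1); loss: 11·β^2/(1−β).
No profitable deviation ⇔ 15(1−β^2) ≤ 11·β^2, i.e. β^2 ≥ 15/(15+11) = 15/26.
Hence β ≥ (15/26)^(1/2) ≈ 0.760.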